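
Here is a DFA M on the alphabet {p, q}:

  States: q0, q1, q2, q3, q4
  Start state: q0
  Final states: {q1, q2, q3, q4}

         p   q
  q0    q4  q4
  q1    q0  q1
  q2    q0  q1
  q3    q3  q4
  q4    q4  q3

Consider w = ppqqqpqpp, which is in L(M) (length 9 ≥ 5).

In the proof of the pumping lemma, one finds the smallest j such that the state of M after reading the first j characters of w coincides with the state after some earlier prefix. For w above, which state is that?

q4

State sequence: q0 -p-> q4 -p-> q4 -q-> q3 -q-> q4 -q-> q3 -p-> q3 -q-> q4 -p-> q4 -p-> q4
First repeat at step 2: q4 was already visited.

The earliest repeat is at step j = 2: M is in q4, which it already visited at step i = 1.
The DFA has 5 states, so the proof of the pumping lemma guarantees a repeated state among the first 5+1 visited; the segment between the two visits is the pumpable y.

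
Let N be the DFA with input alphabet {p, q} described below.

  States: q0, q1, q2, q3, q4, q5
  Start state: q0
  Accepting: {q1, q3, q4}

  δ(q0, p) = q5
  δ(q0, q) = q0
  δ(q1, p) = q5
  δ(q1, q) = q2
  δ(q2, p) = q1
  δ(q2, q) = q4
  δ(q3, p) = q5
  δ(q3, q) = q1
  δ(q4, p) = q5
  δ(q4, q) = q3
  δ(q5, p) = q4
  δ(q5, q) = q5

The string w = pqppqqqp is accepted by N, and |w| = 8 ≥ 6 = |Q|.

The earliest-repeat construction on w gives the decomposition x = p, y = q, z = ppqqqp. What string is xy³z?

xy^3z = p·q·q·q·ppqqqp = pqqqppqqqp.
Reading y = q takes N from q5 back to q5, so after x·y·y·y the machine is still in q5, and z then leads to the accepting state q4. Hence pqqqppqqqp ∈ L(N).

pqqqppqqqp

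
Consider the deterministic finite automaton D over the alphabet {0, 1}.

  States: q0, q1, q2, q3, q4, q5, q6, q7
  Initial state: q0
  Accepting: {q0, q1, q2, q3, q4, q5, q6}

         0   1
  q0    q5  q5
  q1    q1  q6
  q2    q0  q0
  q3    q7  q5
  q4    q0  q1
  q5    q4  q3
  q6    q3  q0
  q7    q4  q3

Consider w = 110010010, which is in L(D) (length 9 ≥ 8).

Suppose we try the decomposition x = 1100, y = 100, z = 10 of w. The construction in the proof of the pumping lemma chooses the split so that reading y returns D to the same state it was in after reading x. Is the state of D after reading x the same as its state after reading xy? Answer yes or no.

no

Run of D on the first 7 characters of w = 1 1 0 0 1 0 0:
  step 0: q0  (start)
  step 1: q5  (read 1: q0→q5)
  step 2: q3  (read 1: q5→q3)
  step 3: q7  (read 0: q3→q7)
  step 4: q4  (read 0: q7→q4)
  step 5: q1  (read 1: q4→q1)
  step 6: q1  (read 0: q1→q1)
  step 7: q1  (read 0: q1→q1)

After x (step 4): q4. After xy (step 7): q1.
They differ (q4 ≠ q1), so y is not a cycle from the state after x; this split is not the one the pumping-lemma construction produces, and pumping y need not keep the string in L(D).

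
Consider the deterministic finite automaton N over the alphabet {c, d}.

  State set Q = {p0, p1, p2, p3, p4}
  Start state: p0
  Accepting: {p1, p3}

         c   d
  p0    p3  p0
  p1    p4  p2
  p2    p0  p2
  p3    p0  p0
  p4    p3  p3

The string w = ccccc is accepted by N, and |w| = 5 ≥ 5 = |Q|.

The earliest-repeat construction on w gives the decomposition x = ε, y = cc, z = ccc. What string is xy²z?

ccccccc

xy^2z = ε·cc·cc·ccc = ccccccc.
Reading y = cc takes N from p0 back to p0, so after x·y·y the machine is still in p0, and z then leads to the accepting state p3. Hence ccccccc ∈ L(N).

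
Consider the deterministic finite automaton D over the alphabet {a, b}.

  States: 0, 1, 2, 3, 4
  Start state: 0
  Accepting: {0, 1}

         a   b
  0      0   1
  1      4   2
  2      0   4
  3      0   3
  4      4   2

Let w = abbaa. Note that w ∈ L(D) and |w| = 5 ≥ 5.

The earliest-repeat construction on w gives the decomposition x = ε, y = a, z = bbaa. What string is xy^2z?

xy^2z = ε·a·a·bbaa = aabbaa.
Reading y = a takes D from 0 back to 0, so after x·y·y the machine is still in 0, and z then leads to the accepting state 0. Hence aabbaa ∈ L(D).

aabbaa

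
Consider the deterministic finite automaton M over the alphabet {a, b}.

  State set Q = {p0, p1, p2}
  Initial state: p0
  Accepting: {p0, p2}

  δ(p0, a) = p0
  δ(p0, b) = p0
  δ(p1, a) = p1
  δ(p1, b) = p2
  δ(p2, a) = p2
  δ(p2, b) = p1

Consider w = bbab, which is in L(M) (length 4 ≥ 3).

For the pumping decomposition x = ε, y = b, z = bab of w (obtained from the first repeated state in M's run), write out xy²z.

bbbab

xy^2z = ε·b·b·bab = bbbab.
Reading y = b takes M from p0 back to p0, so after x·y·y the machine is still in p0, and z then leads to the accepting state p0. Hence bbbab ∈ L(M).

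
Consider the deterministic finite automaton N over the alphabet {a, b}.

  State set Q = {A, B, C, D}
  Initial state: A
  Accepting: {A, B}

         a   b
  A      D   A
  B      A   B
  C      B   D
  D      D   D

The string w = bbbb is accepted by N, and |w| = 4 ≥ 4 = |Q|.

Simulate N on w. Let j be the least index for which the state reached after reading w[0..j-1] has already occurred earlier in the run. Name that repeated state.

State sequence: A -b-> A -b-> A -b-> A -b-> A
First repeat at step 1: A was already visited.

The earliest repeat is at step j = 1: N is in A, which it already visited at step i = 0.
Since N has 4 states, any run of length ≥ 4 visits 4+1 states, so by pigeonhole some state repeats within the first 4 steps — that repeat gives the pumpable loop.

A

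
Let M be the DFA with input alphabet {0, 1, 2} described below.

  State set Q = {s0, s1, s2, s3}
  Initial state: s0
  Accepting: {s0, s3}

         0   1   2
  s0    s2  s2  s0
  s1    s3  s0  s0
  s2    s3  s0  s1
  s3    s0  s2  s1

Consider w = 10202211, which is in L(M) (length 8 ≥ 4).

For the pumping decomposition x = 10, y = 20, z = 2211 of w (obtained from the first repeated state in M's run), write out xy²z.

1020202211

xy^2z = 10·20·20·2211 = 1020202211.
Reading y = 20 takes M from s3 back to s3, so after x·y·y the machine is still in s3, and z then leads to the accepting state s0. Hence 1020202211 ∈ L(M).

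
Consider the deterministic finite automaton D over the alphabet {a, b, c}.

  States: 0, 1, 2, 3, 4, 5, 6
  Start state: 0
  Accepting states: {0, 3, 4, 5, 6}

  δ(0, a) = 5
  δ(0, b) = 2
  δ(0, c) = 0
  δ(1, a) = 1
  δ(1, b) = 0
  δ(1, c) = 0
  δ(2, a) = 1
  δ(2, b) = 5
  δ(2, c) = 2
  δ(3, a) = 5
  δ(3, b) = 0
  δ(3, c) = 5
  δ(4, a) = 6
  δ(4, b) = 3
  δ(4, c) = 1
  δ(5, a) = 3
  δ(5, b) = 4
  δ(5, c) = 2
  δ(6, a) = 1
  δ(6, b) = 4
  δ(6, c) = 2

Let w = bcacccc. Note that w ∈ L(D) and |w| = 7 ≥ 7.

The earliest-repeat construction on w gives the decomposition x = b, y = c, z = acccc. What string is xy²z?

bccacccc

xy^2z = b·c·c·acccc = bccacccc.
Reading y = c takes D from 2 back to 2, so after x·y·y the machine is still in 2, and z then leads to the accepting state 0. Hence bccacccc ∈ L(D).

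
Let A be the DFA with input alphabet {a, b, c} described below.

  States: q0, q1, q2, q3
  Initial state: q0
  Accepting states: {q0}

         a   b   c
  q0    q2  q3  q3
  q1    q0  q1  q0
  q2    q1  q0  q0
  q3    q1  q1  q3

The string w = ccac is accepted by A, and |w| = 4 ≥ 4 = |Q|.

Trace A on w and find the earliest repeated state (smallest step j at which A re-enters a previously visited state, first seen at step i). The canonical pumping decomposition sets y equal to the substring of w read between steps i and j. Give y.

c

State sequence: q0 -c-> q3 -c-> q3 -a-> q1 -c-> q0
First repeat at step 2: q3 was already visited.

So i = 1, j = 2, giving x = w[0:1] = c, y = w[1:2] = c, z = w[2:4] = ac.
Check: |xy| = 2 ≤ 4 and |y| = 1 ≥ 1. Reading y takes A from q3 back to q3, so every xyⁱz is accepted.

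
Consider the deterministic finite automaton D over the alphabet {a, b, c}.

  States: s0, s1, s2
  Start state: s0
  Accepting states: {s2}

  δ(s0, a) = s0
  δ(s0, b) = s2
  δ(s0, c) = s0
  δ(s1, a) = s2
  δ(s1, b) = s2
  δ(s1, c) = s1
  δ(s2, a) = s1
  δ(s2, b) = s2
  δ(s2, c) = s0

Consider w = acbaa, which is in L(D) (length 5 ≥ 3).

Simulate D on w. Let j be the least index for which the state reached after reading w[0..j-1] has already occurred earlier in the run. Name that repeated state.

Run of D on w = a c b a a:
  step 0: s0  (start)
  step 1: s0  (read a: s0→s0)   ← first repeat (s0 seen earlier)
  step 2: s0  (read c: s0→s0)
  step 3: s2  (read b: s0→s2)
  step 4: s1  (read a: s2→s1)
  step 5: s2  (read a: s1→s2)

The earliest repeat is at step j = 1: D is in s0, which it already visited at step i = 0.
Since D has 3 states, any run of length ≥ 3 visits 3+1 states, so by pigeonhole some state repeats within the first 3 steps — that repeat gives the pumpable loop.

s0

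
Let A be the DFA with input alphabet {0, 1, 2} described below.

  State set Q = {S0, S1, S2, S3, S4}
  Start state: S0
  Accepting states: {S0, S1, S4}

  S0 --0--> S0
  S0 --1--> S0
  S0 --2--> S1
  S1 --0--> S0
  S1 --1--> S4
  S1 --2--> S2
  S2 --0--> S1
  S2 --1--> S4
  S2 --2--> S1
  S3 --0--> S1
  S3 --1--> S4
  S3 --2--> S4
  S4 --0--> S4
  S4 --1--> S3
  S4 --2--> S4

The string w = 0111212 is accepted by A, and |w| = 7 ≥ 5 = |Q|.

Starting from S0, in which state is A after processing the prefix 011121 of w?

State sequence: S0 -0-> S0 -1-> S0 -1-> S0 -1-> S0 -2-> S1 -1-> S4

After reading 6 characters, A is in state S4.
(This kind of state-tracing is the core of the pumping-lemma construction: with 5 states, pigeonhole forces a repeat within the first 5 steps.)

S4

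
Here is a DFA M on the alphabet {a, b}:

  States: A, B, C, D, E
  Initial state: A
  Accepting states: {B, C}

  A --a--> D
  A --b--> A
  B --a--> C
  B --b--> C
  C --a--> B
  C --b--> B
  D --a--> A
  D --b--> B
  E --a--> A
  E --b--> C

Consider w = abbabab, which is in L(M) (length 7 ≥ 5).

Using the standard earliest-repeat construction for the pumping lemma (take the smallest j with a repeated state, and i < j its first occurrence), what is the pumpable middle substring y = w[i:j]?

State sequence: A -a-> D -b-> B -b-> C -a-> B -b-> C -a-> B -b-> C
First repeat at step 4: B was already visited.

So i = 2, j = 4, giving x = w[0:2] = ab, y = w[2:4] = ba, z = w[4:7] = bab.
Check: |xy| = 4 ≤ 5 and |y| = 2 ≥ 1. Reading y takes M from B back to B, so every xyⁱz is accepted.
The DFA has 5 states, so the proof of the pumping lemma guarantees a repeated state among the first 5+1 visited; the segment between the two visits is the pumpable y.

ba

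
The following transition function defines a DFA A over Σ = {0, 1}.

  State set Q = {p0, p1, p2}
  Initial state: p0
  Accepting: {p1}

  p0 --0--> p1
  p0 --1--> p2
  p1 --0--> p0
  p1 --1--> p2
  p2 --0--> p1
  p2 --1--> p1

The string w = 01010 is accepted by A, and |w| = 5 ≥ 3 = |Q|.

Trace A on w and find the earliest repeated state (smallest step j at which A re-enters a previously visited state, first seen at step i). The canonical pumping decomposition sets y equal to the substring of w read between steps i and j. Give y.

State sequence: p0 -0-> p1 -1-> p2 -0-> p1 -1-> p2 -0-> p1
First repeat at step 3: p1 was already visited.

So i = 1, j = 3, giving x = w[0:1] = 0, y = w[1:3] = 10, z = w[3:5] = 10.
Check: |xy| = 3 ≤ 3 and |y| = 2 ≥ 1. Reading y takes A from p1 back to p1, so every xyⁱz is accepted.

10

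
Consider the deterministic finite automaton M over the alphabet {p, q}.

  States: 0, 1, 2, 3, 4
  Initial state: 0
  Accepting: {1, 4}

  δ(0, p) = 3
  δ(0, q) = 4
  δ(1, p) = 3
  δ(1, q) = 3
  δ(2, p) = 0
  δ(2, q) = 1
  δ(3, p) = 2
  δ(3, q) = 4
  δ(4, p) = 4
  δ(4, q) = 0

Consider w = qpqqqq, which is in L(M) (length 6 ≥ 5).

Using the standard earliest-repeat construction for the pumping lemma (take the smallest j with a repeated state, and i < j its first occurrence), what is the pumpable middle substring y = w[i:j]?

Run of M on w = q p q q q q:
  step 0: 0  (start)
  step 1: 4  (read q: 0→4)
  step 2: 4  (read p: 4→4)   ← first repeat (4 seen earlier)
  step 3: 0  (read q: 4→0)
  step 4: 4  (read q: 0→4)
  step 5: 0  (read q: 4→0)
  step 6: 4  (read q: 0→4)

So i = 1, j = 2, giving x = w[0:1] = q, y = w[1:2] = p, z = w[2:6] = qqqq.
Check: |xy| = 2 ≤ 5 and |y| = 1 ≥ 1. Reading y takes M from 4 back to 4, so every xyⁱz is accepted.

p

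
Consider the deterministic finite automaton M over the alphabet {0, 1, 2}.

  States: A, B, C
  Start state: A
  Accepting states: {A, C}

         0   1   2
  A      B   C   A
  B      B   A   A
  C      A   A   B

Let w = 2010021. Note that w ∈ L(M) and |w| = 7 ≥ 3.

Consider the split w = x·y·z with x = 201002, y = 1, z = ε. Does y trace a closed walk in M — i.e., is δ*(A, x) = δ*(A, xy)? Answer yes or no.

no

State sequence: A -2-> A -0-> B -1-> A -0-> B -0-> B -2-> A -1-> C

After x (step 6): A. After xy (step 7): C.
They differ (A ≠ C), so y is not a cycle from the state after x; this split is not the one the pumping-lemma construction produces, and pumping y need not keep the string in L(M).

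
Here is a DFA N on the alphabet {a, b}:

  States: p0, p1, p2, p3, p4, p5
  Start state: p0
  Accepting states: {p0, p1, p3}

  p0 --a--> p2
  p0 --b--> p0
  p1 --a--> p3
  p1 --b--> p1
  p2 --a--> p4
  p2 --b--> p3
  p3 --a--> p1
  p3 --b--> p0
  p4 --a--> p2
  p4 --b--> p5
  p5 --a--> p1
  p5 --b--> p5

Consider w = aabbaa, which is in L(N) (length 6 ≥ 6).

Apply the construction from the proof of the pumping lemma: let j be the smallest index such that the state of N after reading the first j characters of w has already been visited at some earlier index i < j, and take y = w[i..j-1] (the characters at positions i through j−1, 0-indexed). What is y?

State sequence: p0 -a-> p2 -a-> p4 -b-> p5 -b-> p5 -a-> p1 -a-> p3
First repeat at step 4: p5 was already visited.

So i = 3, j = 4, giving x = w[0:3] = aab, y = w[3:4] = b, z = w[4:6] = aa.
Check: |xy| = 4 ≤ 6 and |y| = 1 ≥ 1. Reading y takes N from p5 back to p5, so every xyⁱz is accepted.
The DFA has 6 states, so the proof of the pumping lemma guarantees a repeated state among the first 6+1 visited; the segment between the two visits is the pumpable y.

b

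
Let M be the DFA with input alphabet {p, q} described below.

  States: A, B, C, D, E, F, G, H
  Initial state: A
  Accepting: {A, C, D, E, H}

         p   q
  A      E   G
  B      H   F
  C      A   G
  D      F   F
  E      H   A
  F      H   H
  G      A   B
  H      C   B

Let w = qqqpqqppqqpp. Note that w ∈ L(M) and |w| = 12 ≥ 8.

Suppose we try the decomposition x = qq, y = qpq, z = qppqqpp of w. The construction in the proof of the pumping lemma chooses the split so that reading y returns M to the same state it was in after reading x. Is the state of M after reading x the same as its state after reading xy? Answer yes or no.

State sequence: A -q-> G -q-> B -q-> F -p-> H -q-> B

After x (step 2): B. After xy (step 5): B.
They match, so y = qpq drives M around a cycle from B back to itself; pumping y any number of times keeps M in B before reading z, and xyⁱz ∈ L(M) for every i ≥ 0.

yes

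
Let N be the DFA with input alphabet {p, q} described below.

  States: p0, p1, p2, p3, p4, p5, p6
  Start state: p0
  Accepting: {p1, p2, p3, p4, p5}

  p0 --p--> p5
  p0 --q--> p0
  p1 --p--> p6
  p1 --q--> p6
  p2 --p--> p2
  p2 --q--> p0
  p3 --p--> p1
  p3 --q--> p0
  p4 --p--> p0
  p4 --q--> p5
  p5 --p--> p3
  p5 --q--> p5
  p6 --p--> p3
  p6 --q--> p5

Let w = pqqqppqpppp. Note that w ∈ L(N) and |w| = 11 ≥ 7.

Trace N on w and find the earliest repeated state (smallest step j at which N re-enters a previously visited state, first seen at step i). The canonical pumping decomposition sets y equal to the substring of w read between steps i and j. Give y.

State sequence: p0 -p-> p5 -q-> p5 -q-> p5 -q-> p5 -p-> p3 -p-> p1 -q-> p6 -p-> p3 -p-> p1 -p-> p6 -p-> p3
First repeat at step 2: p5 was already visited.

So i = 1, j = 2, giving x = w[0:1] = p, y = w[1:2] = q, z = w[2:11] = qqppqpppp.
Check: |xy| = 2 ≤ 7 and |y| = 1 ≥ 1. Reading y takes N from p5 back to p5, so every xyⁱz is accepted.

q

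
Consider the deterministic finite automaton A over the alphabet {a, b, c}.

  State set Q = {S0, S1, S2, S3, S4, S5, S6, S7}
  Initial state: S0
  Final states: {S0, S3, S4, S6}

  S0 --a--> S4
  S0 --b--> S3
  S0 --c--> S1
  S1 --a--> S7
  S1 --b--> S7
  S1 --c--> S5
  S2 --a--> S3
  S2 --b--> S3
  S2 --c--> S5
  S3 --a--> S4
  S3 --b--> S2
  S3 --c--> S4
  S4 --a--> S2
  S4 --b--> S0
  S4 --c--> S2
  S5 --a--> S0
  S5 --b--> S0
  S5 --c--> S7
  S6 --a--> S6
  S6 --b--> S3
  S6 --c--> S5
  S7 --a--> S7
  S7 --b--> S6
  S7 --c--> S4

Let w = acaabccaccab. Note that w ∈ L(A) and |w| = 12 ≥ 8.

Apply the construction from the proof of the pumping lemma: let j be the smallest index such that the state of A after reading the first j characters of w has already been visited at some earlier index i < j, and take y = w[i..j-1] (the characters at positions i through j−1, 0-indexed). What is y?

Run of A on w = a c a a b c c a c c a b:
  step 0: S0  (start)
  step 1: S4  (read a: S0→S4)
  step 2: S2  (read c: S4→S2)
  step 3: S3  (read a: S2→S3)
  step 4: S4  (read a: S3→S4)   ← first repeat (S4 seen earlier)
  step 5: S0  (read b: S4→S0)
  step 6: S1  (read c: S0→S1)
  step 7: S5  (read c: S1→S5)
  step 8: S0  (read a: S5→S0)
  step 9: S1  (read c: S0→S1)
  step 10: S5  (read c: S1→S5)
  step 11: S0  (read a: S5→S0)
  step 12: S3  (read b: S0→S3)

So i = 1, j = 4, giving x = w[0:1] = a, y = w[1:4] = caa, z = w[4:12] = bccaccab.
Check: |xy| = 4 ≤ 8 and |y| = 3 ≥ 1. Reading y takes A from S4 back to S4, so every xyⁱz is accepted.

caa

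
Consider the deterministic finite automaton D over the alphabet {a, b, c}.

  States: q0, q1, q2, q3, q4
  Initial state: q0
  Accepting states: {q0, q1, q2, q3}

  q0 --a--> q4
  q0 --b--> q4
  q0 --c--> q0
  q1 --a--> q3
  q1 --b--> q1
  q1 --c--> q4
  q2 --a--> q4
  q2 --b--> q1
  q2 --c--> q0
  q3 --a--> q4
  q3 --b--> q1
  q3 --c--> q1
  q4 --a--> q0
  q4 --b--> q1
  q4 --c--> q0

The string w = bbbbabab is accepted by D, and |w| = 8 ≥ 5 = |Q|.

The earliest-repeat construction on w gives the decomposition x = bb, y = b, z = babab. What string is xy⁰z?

bbbabab

xy⁰z = xz = bb·babab = bbbabab.
Reading y = b takes D from q1 back to q1, so after x the machine is still in q1, and z then leads to the accepting state q1. Hence bbbabab ∈ L(D).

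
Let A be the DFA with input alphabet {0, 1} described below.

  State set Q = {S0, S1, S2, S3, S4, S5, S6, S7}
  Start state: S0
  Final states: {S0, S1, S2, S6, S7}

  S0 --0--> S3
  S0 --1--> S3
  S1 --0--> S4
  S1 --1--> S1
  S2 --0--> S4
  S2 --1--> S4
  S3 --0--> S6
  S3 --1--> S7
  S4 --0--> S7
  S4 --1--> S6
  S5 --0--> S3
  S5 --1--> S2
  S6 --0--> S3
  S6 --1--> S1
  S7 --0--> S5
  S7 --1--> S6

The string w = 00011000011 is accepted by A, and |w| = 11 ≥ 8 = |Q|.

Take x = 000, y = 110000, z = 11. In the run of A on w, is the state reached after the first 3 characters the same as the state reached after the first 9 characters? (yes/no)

Run of A on the first 9 characters of w = 0 0 0 1 1 0 0 0 0:
  step 0: S0  (start)
  step 1: S3  (read 0: S0→S3)
  step 2: S6  (read 0: S3→S6)
  step 3: S3  (read 0: S6→S3)
  step 4: S7  (read 1: S3→S7)
  step 5: S6  (read 1: S7→S6)
  step 6: S3  (read 0: S6→S3)
  step 7: S6  (read 0: S3→S6)
  step 8: S3  (read 0: S6→S3)
  step 9: S6  (read 0: S3→S6)

After x (step 3): S3. After xy (step 9): S6.
They differ (S3 ≠ S6), so y is not a cycle from the state after x; this split is not the one the pumping-lemma construction produces, and pumping y need not keep the string in L(A).

no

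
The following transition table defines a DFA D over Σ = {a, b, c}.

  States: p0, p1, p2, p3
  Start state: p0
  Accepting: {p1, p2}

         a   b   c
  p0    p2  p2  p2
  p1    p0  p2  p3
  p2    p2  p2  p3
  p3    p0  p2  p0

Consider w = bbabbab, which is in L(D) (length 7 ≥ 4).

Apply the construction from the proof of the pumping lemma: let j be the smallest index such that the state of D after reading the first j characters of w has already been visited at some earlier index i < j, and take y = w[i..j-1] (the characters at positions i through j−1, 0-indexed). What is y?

b

State sequence: p0 -b-> p2 -b-> p2 -a-> p2 -b-> p2 -b-> p2 -a-> p2 -b-> p2
First repeat at step 2: p2 was already visited.

So i = 1, j = 2, giving x = w[0:1] = b, y = w[1:2] = b, z = w[2:7] = abbab.
Check: |xy| = 2 ≤ 4 and |y| = 1 ≥ 1. Reading y takes D from p2 back to p2, so every xyⁱz is accepted.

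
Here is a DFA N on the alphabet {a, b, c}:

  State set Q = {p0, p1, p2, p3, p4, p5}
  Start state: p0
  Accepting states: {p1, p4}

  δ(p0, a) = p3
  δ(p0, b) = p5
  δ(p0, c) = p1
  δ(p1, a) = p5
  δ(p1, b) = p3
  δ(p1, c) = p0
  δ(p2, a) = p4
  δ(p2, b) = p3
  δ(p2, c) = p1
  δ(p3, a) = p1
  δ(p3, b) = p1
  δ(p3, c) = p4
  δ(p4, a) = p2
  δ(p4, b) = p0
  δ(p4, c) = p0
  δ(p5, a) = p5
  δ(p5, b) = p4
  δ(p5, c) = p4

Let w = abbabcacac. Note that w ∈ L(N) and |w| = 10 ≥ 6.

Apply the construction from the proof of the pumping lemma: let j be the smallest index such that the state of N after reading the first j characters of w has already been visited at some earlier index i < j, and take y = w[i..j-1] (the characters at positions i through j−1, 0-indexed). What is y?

bb

State sequence: p0 -a-> p3 -b-> p1 -b-> p3 -a-> p1 -b-> p3 -c-> p4 -a-> p2 -c-> p1 -a-> p5 -c-> p4
First repeat at step 3: p3 was already visited.

So i = 1, j = 3, giving x = w[0:1] = a, y = w[1:3] = bb, z = w[3:10] = abcacac.
Check: |xy| = 3 ≤ 6 and |y| = 2 ≥ 1. Reading y takes N from p3 back to p3, so every xyⁱz is accepted.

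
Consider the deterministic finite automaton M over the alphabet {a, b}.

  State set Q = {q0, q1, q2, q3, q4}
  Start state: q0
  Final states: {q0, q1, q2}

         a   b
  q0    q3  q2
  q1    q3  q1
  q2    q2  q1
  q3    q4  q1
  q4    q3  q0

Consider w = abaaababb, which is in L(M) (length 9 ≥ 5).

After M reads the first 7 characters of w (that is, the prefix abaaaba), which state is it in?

Run of M on the first 7 characters of w = a b a a a b a:
  step 0: q0  (start)
  step 1: q3  (read a: q0→q3)
  step 2: q1  (read b: q3→q1)
  step 3: q3  (read a: q1→q3)
  step 4: q4  (read a: q3→q4)
  step 5: q3  (read a: q4→q3)
  step 6: q1  (read b: q3→q1)
  step 7: q3  (read a: q1→q3)

After reading 7 characters, M is in state q3.
(This kind of state-tracing is the core of the pumping-lemma construction: with 5 states, pigeonhole forces a repeat within the first 5 steps.)

q3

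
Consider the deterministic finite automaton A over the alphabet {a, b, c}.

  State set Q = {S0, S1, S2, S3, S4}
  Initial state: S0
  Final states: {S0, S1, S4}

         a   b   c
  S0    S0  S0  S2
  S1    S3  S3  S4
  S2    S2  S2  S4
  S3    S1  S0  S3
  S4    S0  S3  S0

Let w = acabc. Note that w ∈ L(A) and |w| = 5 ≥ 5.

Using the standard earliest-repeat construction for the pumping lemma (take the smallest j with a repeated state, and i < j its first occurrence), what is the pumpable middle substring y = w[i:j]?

a

Run of A on w = a c a b c:
  step 0: S0  (start)
  step 1: S0  (read a: S0→S0)   ← first repeat (S0 seen earlier)
  step 2: S2  (read c: S0→S2)
  step 3: S2  (read a: S2→S2)
  step 4: S2  (read b: S2→S2)
  step 5: S4  (read c: S2→S4)

So i = 0, j = 1, giving x = w[0:0] = ε, y = w[0:1] = a, z = w[1:5] = cabc.
Check: |xy| = 1 ≤ 5 and |y| = 1 ≥ 1. Reading y takes A from S0 back to S0, so every xyⁱz is accepted.
With |Q| = 5, pigeonhole forces a state repeat no later than step 5; the substring read between the first and second visits to that state can be pumped.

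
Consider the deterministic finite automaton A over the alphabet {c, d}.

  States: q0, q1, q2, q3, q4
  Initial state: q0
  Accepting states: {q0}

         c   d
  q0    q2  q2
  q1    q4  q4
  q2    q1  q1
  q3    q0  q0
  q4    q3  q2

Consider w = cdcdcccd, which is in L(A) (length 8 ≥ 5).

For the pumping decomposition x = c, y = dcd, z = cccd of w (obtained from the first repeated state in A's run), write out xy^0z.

ccccd

xy⁰z = xz = c·cccd = ccccd.
Reading y = dcd takes A from q2 back to q2, so after x the machine is still in q2, and z then leads to the accepting state q0. Hence ccccd ∈ L(A).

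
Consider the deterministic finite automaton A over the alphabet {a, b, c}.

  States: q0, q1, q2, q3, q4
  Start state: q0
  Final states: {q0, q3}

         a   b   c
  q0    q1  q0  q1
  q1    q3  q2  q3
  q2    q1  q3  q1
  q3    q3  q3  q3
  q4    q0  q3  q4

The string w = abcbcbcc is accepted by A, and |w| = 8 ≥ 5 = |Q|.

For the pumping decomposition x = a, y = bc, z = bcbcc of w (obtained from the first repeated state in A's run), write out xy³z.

xy^3z = a·bc·bc·bc·bcbcc = abcbcbcbcbcc.
Reading y = bc takes A from q1 back to q1, so after x·y·y·y the machine is still in q1, and z then leads to the accepting state q3. Hence abcbcbcbcbcc ∈ L(A).

abcbcbcbcbcc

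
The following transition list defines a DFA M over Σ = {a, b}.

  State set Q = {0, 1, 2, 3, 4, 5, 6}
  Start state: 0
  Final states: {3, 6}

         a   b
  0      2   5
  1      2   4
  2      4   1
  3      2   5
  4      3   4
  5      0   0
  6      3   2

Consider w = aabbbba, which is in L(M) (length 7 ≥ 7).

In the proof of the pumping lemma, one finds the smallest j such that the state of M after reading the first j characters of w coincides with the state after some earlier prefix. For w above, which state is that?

4

State sequence: 0 -a-> 2 -a-> 4 -b-> 4 -b-> 4 -b-> 4 -b-> 4 -a-> 3
First repeat at step 3: 4 was already visited.

The earliest repeat is at step j = 3: M is in 4, which it already visited at step i = 2.
The DFA has 7 states, so the proof of the pumping lemma guarantees a repeated state among the first 7+1 visited; the segment between the two visits is the pumpable y.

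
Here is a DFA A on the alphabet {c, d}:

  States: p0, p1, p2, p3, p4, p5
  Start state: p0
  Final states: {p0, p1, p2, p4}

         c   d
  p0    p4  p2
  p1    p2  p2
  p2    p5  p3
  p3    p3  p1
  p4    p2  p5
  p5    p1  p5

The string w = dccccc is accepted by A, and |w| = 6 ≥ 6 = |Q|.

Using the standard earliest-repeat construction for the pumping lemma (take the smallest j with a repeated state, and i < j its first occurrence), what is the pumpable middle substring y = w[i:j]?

ccc

State sequence: p0 -d-> p2 -c-> p5 -c-> p1 -c-> p2 -c-> p5 -c-> p1
First repeat at step 4: p2 was already visited.

So i = 1, j = 4, giving x = w[0:1] = d, y = w[1:4] = ccc, z = w[4:6] = cc.
Check: |xy| = 4 ≤ 6 and |y| = 3 ≥ 1. Reading y takes A from p2 back to p2, so every xyⁱz is accepted.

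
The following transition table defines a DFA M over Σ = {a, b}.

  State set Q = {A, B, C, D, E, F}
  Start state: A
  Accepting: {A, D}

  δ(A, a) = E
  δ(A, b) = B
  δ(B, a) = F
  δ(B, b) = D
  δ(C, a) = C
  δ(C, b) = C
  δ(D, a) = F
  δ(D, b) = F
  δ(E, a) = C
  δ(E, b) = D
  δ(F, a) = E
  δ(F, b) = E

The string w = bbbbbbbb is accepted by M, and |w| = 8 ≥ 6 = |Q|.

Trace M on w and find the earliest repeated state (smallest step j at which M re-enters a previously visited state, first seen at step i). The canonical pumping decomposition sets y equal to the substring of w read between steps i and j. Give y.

bbb

Run of M on w = b b b b b b b b:
  step 0: A  (start)
  step 1: B  (read b: A→B)
  step 2: D  (read b: B→D)
  step 3: F  (read b: D→F)
  step 4: E  (read b: F→E)
  step 5: D  (read b: E→D)   ← first repeat (D seen earlier)
  step 6: F  (read b: D→F)
  step 7: E  (read b: F→E)
  step 8: D  (read b: E→D)

So i = 2, j = 5, giving x = w[0:2] = bb, y = w[2:5] = bbb, z = w[5:8] = bbb.
Check: |xy| = 5 ≤ 6 and |y| = 3 ≥ 1. Reading y takes M from D back to D, so every xyⁱz is accepted.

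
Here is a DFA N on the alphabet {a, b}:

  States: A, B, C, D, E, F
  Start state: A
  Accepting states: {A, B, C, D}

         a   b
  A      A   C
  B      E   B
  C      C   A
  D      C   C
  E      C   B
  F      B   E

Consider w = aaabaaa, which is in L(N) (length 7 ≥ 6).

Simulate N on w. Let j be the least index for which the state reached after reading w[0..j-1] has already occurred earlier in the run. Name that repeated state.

State sequence: A -a-> A -a-> A -a-> A -b-> C -a-> C -a-> C -a-> C
First repeat at step 1: A was already visited.

The earliest repeat is at step j = 1: N is in A, which it already visited at step i = 0.
Pumping length from the standard proof: p = 6 (the number of states). The repeated state found above gives |xy| = j ≤ 6 and |y| = j − i ≥ 1.

A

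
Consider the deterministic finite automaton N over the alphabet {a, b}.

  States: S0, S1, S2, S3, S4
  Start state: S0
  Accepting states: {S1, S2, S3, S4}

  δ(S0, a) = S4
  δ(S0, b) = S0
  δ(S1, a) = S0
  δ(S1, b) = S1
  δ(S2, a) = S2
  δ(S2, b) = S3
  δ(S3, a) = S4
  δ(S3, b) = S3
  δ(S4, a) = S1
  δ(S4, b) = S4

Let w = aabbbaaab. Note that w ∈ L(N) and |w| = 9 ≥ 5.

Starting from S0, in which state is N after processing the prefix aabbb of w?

State sequence: S0 -a-> S4 -a-> S1 -b-> S1 -b-> S1 -b-> S1

After reading 5 characters, N is in state S1.
(This kind of state-tracing is the core of the pumping-lemma construction: with 5 states, pigeonhole forces a repeat within the first 5 steps.)

S1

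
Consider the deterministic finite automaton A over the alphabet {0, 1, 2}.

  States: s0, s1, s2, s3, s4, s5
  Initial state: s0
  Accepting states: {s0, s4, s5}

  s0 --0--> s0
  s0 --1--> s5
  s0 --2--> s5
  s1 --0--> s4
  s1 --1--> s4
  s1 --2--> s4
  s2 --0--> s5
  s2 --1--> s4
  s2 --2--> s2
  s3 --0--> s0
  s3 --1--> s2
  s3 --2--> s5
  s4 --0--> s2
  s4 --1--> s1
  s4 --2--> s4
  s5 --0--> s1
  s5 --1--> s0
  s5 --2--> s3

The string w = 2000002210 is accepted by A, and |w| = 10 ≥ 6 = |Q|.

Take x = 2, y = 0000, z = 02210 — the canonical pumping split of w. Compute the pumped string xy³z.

200000000000002210

xy^3z = 2·0000·0000·0000·02210 = 200000000000002210.
Reading y = 0000 takes A from s5 back to s5, so after x·y·y·y the machine is still in s5, and z then leads to the accepting state s4. Hence 200000000000002210 ∈ L(A).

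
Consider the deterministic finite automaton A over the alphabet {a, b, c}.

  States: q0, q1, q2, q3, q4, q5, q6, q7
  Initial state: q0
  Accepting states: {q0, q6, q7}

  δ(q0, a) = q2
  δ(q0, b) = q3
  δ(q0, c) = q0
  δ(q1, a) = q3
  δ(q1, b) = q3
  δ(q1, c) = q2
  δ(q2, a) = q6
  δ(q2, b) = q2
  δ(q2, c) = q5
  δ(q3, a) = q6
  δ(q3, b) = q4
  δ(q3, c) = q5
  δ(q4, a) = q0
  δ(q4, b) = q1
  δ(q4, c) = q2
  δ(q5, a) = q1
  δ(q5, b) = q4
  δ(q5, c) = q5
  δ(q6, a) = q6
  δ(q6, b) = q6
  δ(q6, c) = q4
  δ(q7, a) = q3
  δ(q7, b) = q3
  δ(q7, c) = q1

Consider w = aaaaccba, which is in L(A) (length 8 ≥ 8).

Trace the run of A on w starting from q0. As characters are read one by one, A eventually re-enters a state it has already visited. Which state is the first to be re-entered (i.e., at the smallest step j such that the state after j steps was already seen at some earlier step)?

Run of A on w = a a a a c c b a:
  step 0: q0  (start)
  step 1: q2  (read a: q0→q2)
  step 2: q6  (read a: q2→q6)
  step 3: q6  (read a: q6→q6)   ← first repeat (q6 seen earlier)
  step 4: q6  (read a: q6→q6)
  step 5: q4  (read c: q6→q4)
  step 6: q2  (read c: q4→q2)
  step 7: q2  (read b: q2→q2)
  step 8: q6  (read a: q2→q6)

The earliest repeat is at step j = 3: A is in q6, which it already visited at step i = 2.
Since A has 8 states, any run of length ≥ 8 visits 8+1 states, so by pigeonhole some state repeats within the first 8 steps — that repeat gives the pumpable loop.

q6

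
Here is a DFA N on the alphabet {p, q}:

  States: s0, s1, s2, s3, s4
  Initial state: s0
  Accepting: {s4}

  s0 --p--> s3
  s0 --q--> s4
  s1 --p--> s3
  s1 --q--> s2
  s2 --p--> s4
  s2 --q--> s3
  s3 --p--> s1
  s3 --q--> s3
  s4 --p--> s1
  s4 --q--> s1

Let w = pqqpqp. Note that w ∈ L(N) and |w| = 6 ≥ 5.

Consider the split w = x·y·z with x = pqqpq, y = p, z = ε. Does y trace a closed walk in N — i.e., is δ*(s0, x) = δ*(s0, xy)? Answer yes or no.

Run of N on the first 6 characters of w = p q q p q p:
  step 0: s0  (start)
  step 1: s3  (read p: s0→s3)
  step 2: s3  (read q: s3→s3)
  step 3: s3  (read q: s3→s3)
  step 4: s1  (read p: s3→s1)
  step 5: s2  (read q: s1→s2)
  step 6: s4  (read p: s2→s4)

After x (step 5): s2. After xy (step 6): s4.
They differ (s2 ≠ s4), so y is not a cycle from the state after x; this split is not the one the pumping-lemma construction produces, and pumping y need not keep the string in L(N).

no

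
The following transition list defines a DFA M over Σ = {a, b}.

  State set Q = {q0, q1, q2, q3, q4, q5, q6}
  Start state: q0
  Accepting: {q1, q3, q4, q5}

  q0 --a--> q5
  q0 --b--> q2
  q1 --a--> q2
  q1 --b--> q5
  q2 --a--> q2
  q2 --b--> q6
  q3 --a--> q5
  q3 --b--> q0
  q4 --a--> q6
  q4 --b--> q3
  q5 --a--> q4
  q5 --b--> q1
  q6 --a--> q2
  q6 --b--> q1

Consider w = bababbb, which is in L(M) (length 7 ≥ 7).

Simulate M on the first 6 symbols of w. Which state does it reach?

State sequence: q0 -b-> q2 -a-> q2 -b-> q6 -a-> q2 -b-> q6 -b-> q1

After reading 6 characters, M is in state q1.

q1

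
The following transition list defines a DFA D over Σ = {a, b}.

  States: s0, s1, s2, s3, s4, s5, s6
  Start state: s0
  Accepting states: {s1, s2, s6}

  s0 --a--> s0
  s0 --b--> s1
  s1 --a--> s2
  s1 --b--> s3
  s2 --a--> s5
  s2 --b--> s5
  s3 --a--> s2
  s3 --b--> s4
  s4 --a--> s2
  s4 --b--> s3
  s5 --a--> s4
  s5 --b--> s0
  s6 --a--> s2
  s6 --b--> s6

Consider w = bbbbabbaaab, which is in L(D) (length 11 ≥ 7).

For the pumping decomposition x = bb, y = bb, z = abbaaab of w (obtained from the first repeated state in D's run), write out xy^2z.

xy^2z = bb·bb·bb·abbaaab = bbbbbbabbaaab.
Reading y = bb takes D from s3 back to s3, so after x·y·y the machine is still in s3, and z then leads to the accepting state s1. Hence bbbbbbabbaaab ∈ L(D).

bbbbbbabbaaab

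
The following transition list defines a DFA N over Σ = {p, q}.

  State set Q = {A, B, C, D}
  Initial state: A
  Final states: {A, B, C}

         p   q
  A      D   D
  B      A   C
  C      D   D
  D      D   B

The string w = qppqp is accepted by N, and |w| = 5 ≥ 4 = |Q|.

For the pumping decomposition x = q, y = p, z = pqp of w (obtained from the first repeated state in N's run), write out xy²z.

qpppqp

xy^2z = q·p·p·pqp = qpppqp.
Reading y = p takes N from D back to D, so after x·y·y the machine is still in D, and z then leads to the accepting state A. Hence qpppqp ∈ L(N).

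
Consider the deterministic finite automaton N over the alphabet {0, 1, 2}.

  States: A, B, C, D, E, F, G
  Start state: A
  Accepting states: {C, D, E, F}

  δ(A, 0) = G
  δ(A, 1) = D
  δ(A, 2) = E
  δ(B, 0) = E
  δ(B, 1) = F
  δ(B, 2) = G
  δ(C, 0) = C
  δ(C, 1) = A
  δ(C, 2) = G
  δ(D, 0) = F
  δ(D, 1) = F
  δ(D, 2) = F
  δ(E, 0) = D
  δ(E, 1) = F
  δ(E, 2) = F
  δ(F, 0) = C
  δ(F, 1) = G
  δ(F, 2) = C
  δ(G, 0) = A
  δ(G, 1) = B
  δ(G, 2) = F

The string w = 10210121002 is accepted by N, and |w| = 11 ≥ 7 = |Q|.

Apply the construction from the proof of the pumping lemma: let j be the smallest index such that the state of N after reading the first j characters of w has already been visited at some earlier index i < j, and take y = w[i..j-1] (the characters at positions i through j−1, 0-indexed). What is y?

Run of N on w = 1 0 2 1 0 1 2 1 0 0 2:
  step 0: A  (start)
  step 1: D  (read 1: A→D)
  step 2: F  (read 0: D→F)
  step 3: C  (read 2: F→C)
  step 4: A  (read 1: C→A)   ← first repeat (A seen earlier)
  step 5: G  (read 0: A→G)
  step 6: B  (read 1: G→B)
  step 7: G  (read 2: B→G)
  step 8: B  (read 1: G→B)
  step 9: E  (read 0: B→E)
  step 10: D  (read 0: E→D)
  step 11: F  (read 2: D→F)

So i = 0, j = 4, giving x = w[0:0] = ε, y = w[0:4] = 1021, z = w[4:11] = 0121002.
Check: |xy| = 4 ≤ 7 and |y| = 4 ≥ 1. Reading y takes N from A back to A, so every xyⁱz is accepted.

1021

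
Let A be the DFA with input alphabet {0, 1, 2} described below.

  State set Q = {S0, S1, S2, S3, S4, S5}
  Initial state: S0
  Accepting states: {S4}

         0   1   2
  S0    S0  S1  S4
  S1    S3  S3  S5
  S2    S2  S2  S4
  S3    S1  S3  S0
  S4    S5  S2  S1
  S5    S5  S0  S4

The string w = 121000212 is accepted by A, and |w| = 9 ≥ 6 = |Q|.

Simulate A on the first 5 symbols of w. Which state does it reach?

S0

Run of A on the first 5 characters of w = 1 2 1 0 0:
  step 0: S0  (start)
  step 1: S1  (read 1: S0→S1)
  step 2: S5  (read 2: S1→S5)
  step 3: S0  (read 1: S5→S0)
  step 4: S0  (read 0: S0→S0)
  step 5: S0  (read 0: S0→S0)

After reading 5 characters, A is in state S0.
(This kind of state-tracing is the core of the pumping-lemma construction: with 6 states, pigeonhole forces a repeat within the first 6 steps.)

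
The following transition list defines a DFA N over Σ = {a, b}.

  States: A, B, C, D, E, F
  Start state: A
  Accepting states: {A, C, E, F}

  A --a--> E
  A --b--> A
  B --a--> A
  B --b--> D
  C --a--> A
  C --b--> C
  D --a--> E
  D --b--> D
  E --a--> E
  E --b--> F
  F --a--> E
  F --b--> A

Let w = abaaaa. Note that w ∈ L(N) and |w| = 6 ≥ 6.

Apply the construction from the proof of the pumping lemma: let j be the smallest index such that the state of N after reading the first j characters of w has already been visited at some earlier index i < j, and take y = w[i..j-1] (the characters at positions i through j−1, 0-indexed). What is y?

ba

State sequence: A -a-> E -b-> F -a-> E -a-> E -a-> E -a-> E
First repeat at step 3: E was already visited.

So i = 1, j = 3, giving x = w[0:1] = a, y = w[1:3] = ba, z = w[3:6] = aaa.
Check: |xy| = 3 ≤ 6 and |y| = 2 ≥ 1. Reading y takes N from E back to E, so every xyⁱz is accepted.
The DFA has 6 states, so the proof of the pumping lemma guarantees a repeated state among the first 6+1 visited; the segment between the two visits is the pumpable y.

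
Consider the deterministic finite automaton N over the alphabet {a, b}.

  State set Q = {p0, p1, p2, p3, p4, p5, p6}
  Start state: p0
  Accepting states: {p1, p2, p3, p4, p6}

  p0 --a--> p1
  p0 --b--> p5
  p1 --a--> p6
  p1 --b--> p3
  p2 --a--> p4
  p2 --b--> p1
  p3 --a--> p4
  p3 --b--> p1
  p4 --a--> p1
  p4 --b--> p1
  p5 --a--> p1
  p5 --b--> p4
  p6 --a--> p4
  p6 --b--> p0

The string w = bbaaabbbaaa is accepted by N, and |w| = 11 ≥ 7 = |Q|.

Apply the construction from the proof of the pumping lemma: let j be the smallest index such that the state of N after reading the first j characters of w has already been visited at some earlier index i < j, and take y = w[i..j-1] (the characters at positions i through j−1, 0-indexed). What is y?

State sequence: p0 -b-> p5 -b-> p4 -a-> p1 -a-> p6 -a-> p4 -b-> p1 -b-> p3 -b-> p1 -a-> p6 -a-> p4 -a-> p1
First repeat at step 5: p4 was already visited.

So i = 2, j = 5, giving x = w[0:2] = bb, y = w[2:5] = aaa, z = w[5:11] = bbbaaa.
Check: |xy| = 5 ≤ 7 and |y| = 3 ≥ 1. Reading y takes N from p4 back to p4, so every xyⁱz is accepted.
With |Q| = 7, pigeonhole forces a state repeat no later than step 7; the substring read between the first and second visits to that state can be pumped.

aaa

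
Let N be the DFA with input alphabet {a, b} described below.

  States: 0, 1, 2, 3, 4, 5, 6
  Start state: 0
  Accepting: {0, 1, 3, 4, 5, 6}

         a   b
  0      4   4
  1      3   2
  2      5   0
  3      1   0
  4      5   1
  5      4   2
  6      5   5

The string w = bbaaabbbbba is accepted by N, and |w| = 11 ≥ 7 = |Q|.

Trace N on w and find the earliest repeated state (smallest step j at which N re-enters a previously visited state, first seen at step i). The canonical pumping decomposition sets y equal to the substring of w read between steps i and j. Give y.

aa

State sequence: 0 -b-> 4 -b-> 1 -a-> 3 -a-> 1 -a-> 3 -b-> 0 -b-> 4 -b-> 1 -b-> 2 -b-> 0 -a-> 4
First repeat at step 4: 1 was already visited.

So i = 2, j = 4, giving x = w[0:2] = bb, y = w[2:4] = aa, z = w[4:11] = abbbbba.
Check: |xy| = 4 ≤ 7 and |y| = 2 ≥ 1. Reading y takes N from 1 back to 1, so every xyⁱz is accepted.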